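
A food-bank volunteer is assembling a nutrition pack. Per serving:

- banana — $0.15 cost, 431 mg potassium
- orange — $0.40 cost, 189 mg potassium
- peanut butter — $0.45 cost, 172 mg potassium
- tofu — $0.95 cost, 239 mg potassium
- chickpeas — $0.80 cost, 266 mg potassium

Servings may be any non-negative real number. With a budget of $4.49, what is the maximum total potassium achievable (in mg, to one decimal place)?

Potassium per dollar: banana 2873, orange 472.5, peanut butter 382.2, chickpeas 332.5, tofu 251.6.
With no serving limits, spend the whole cost allowance on banana: $4.49 / $0.15 × 431 mg = 12901.3 mg.

12901.3 mg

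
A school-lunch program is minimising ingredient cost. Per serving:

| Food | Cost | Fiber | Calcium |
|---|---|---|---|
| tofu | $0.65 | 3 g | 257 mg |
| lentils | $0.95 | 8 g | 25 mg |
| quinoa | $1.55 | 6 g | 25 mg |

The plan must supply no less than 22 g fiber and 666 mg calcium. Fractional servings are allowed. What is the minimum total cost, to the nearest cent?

$3.32

At the optimum either one food covers both requirements or two foods hit both targets exactly; no other combination can be cheaper.
tofu only: max(22/3, 666/257) = 7.333 servings → $4.77.
lentils only: max(22/8, 666/25) = 26.64 servings → $25.31.
quinoa only: max(22/6, 666/25) = 26.64 servings → $41.29.
tofu + lentils with both tight: 2.412 servings and 1.846 servings → $3.32.
tofu + quinoa with both tight: 2.349 servings and 2.492 servings → $5.39.
lentils + quinoa with both targets exact would need a negative amount; discard.
The minimum over all feasible corners is $3.32.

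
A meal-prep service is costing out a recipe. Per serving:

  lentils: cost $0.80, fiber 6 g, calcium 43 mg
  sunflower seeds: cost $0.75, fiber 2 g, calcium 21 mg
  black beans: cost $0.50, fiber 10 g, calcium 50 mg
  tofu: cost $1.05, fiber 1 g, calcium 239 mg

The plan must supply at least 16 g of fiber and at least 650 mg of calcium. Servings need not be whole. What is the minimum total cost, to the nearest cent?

$3.24

Check every corner: each single food scaled to meet both minima, and each pair solved so both constraints bind.
lentils only: max(16/6, 650/43) = 15.12 servings → $12.09.
sunflower seeds only: max(16/2, 650/21) = 30.95 servings → $23.21.
black beans only: max(16/10, 650/50) = 13 servings → $6.50.
tofu only: max(16/1, 650/239) = 16 servings → $16.80.
lentils + sunflower seeds: the both-tight solution has a negative serving — not a feasible corner.
lentils + black beans with both targets exact would need a negative amount; discard.
lentils + tofu with both tight: 2.282 servings and 2.309 servings → $4.25.
sunflower seeds + black beans: intersection lies outside the first quadrant.
sunflower seeds + tofu with both tight: 6.945 servings and 2.109 servings → $7.42.
black beans + tofu with both tight: 1.356 servings and 2.436 servings → $3.24.
So the least-cost plan costs $3.24.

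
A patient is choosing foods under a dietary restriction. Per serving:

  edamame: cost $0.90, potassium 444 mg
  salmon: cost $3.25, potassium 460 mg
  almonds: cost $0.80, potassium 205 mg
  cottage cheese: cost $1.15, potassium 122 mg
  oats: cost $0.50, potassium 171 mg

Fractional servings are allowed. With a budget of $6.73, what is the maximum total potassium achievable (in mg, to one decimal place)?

3320.1 mg

Potassium per dollar: edamame 493.3, oats 342, almonds 256.2, salmon 141.5, cottage cheese 106.1.
With no serving limits, spend the whole cost allowance on edamame: $6.73 / $0.90 × 444 mg = 3320.1 mg.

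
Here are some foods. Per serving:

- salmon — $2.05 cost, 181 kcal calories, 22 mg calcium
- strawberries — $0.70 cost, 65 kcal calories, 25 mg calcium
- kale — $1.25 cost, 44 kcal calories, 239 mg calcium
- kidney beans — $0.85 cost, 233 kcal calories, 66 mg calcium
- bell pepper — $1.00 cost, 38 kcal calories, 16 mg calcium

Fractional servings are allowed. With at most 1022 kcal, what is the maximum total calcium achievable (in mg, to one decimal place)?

Calcium per kcal: kale 5.432, bell pepper 0.4211, strawberries 0.3846, kidney beans 0.2833, salmon 0.1215.
With no serving limits, spend the whole calories allowance on kale: 1022 kcal / 44 kcal × 239 mg = 5551.3 mg.

5551.3 mg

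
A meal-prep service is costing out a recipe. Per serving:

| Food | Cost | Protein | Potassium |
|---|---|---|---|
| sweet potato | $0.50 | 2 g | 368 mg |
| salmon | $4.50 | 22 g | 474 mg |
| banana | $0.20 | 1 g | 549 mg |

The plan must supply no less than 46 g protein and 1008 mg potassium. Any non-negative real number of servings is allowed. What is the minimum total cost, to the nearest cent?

For a min-cost LP with two ≥-constraints, a basic feasible solution has at most two positive variables.
sweet potato only: max(46/2, 1008/368) = 23 servings → $11.50.
salmon only: max(46/22, 1008/474) = 2.127 servings → $9.57.
banana only: max(46/1, 1008/549) = 46 servings → $9.20.
sweet potato + salmon with both tight: 0.05204 servings and 2.086 servings → $9.41.
sweet potato + banana with both targets exact would need a negative amount; discard.
salmon + banana with both tight: 2.089 servings and 0.03206 servings → $9.41.
So the least-cost plan costs $9.20.

$9.20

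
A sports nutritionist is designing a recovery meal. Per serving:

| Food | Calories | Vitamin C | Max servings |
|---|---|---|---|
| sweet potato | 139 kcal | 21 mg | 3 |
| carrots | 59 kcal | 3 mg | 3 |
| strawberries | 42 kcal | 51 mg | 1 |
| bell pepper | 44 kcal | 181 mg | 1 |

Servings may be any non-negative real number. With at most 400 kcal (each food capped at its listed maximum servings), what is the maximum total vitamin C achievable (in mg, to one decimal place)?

279.4 mg

Vitamin C per kcal: bell pepper 4.114, strawberries 1.214, sweet potato 0.1511, carrots 0.05085.
Take 1 serving of bell pepper: uses 44 kcal, +181.0 mg vitamin C (running total 181.0 mg).
Take 1 serving of strawberries: uses 42 kcal, +51.0 mg vitamin C (running total 232.0 mg).
Take 2.259 servings of sweet potato: uses 314 kcal, +47.4 mg vitamin C (running total 279.4 mg).
Greedy by best ratio exhausts the calories allowance optimally: 279.4 mg.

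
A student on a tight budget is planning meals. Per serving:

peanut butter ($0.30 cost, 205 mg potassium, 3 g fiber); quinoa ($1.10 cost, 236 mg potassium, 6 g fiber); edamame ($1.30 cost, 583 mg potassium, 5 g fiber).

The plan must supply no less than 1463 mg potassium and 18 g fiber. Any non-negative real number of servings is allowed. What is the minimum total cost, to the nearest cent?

$2.14

This is a tiny linear program; its minimum lies at a vertex of the feasible set. List the vertices and price them.
peanut butter only: max(1463/205, 18/3) = 7.137 servings → $2.14.
quinoa only: max(1463/236, 18/6) = 6.199 servings → $6.82.
edamame only: max(1463/583, 18/5) = 3.6 servings → $4.68.
peanut butter + quinoa: the both-tight solution has a negative serving — not a feasible corner.
peanut butter + edamame with both tight: 4.391 servings and 0.9655 servings → $2.57.
quinoa + edamame with both tight: 1.371 servings and 1.954 servings → $4.05.
So the least-cost plan costs $2.14.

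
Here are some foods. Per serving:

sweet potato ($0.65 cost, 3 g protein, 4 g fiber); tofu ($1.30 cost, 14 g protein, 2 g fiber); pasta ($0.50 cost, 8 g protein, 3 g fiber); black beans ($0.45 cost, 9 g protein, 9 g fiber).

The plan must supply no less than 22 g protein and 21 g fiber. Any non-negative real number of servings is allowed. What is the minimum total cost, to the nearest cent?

With two linear requirements the optimum uses one or two foods; enumerate the corners.
sweet potato only: max(22/3, 21/4) = 7.333 servings → $4.77.
tofu only: max(22/14, 21/2) = 10.5 servings → $13.65.
pasta only: max(22/8, 21/3) = 7 servings → $3.50.
black beans only: max(22/9, 21/9) = 2.444 servings → $1.10.
sweet potato + tofu with both tight: 5 servings and 0.5 servings → $3.90.
sweet potato + pasta with both tight: 4.435 servings and 1.087 servings → $3.43.
sweet potato + black beans: intersection lies outside the first quadrant.
tofu + pasta: intersection lies outside the first quadrant.
tofu + black beans with both tight: 0.08333 servings and 2.315 servings → $1.15.
pasta + black beans with both tight: 0.2 servings and 2.267 servings → $1.12.
So the least-cost plan costs $1.10.

$1.10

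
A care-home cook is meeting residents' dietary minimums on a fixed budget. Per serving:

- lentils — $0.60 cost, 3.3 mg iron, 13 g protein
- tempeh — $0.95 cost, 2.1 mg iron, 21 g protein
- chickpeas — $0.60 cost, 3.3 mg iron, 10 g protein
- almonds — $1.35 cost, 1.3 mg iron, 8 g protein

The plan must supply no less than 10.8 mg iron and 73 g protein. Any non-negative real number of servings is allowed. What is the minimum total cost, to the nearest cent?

A basic optimal solution has at most two foods positive. Try each food alone and each pair with both targets met exactly.
lentils only: max(10.8/3.3, 73/13) = 5.615 servings → $3.37.
tempeh only: max(10.8/2.1, 73/21) = 5.143 servings → $4.89.
chickpeas only: max(10.8/3.3, 73/10) = 7.3 servings → $4.38.
almonds only: max(10.8/1.3, 73/8) = 9.125 servings → $12.32.
lentils + tempeh with both tight: 1.75 servings and 2.393 servings → $3.32.
lentils + chickpeas: the both-tight solution has a negative serving — not a feasible corner.
lentils + almonds: the both-tight solution has a negative serving — not a feasible corner.
tempeh + chickpeas with both tight: 2.752 servings and 1.522 servings → $3.53.
tempeh + almonds with both tight: 0.8095 servings and 7 servings → $10.22.
chickpeas + almonds: the both-tight solution has a negative serving — not a feasible corner.
So the least-cost plan costs $3.32.

$3.32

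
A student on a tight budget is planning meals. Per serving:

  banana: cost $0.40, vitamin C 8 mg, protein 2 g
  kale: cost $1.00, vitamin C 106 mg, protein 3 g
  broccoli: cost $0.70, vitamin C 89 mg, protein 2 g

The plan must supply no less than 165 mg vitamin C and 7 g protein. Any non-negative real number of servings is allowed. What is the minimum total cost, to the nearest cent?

At the optimum either one food covers both requirements or two foods hit both targets exactly; no other combination can be cheaper.
banana only: max(165/8, 7/2) = 20.62 servings → $8.25.
kale only: max(165/106, 7/3) = 2.333 servings → $2.33.
broccoli only: max(165/89, 7/2) = 3.5 servings → $2.45.
banana + kale with both tight: 1.314 servings and 1.457 servings → $1.98.
banana + broccoli with both tight: 1.809 servings and 1.691 servings → $1.91.
kale + broccoli: intersection lies outside the first quadrant.
Cheapest feasible corner: $1.91.

$1.91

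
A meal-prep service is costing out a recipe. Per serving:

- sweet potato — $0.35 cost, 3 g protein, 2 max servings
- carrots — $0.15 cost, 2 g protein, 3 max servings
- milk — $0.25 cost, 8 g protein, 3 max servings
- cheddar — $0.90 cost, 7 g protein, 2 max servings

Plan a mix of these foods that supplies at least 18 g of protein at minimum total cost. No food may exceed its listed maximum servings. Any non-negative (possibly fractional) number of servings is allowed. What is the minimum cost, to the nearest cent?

$0.56

Cost per g of protein: milk $0.0312, carrots $0.0750, sweet potato $0.1167, cheddar $0.1286.
Take 2.25 servings of milk: +18.0 g protein for $0.56 (total $0.56, still need 0.0 g).
Greedy by cheapest-per-g is optimal for a single linear constraint, so the minimum cost is $0.56.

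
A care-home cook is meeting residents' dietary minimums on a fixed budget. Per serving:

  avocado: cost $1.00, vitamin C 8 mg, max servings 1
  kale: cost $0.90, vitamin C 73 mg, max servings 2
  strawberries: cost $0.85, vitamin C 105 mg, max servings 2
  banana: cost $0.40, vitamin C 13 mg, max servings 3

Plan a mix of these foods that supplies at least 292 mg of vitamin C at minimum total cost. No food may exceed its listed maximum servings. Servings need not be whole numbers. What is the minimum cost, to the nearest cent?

$2.71

Cost per mg of vitamin C: strawberries $0.0081, kale $0.0123, banana $0.0308, avocado $0.1250.
Take 2 servings of strawberries: +210.0 mg vitamin C for $1.70 (total $1.70, still need 82.0 mg).
Take 1.123 servings of kale: +82.0 mg vitamin C for $1.01 (total $2.71, still need 0.0 mg).
Greedy by cheapest-per-mg is optimal for a single linear constraint, so the minimum cost is $2.71.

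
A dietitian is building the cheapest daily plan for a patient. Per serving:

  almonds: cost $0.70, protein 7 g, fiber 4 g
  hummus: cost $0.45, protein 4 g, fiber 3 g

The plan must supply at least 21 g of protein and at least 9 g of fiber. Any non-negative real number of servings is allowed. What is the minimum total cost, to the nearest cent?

$2.10

almonds only: max(21/7, 9/4) = 3 servings → $2.10.
hummus only: max(21/4, 9/3) = 5.25 servings → $2.36.
almonds + hummus: intersection lies outside the first quadrant.
Cheapest feasible corner: $2.10.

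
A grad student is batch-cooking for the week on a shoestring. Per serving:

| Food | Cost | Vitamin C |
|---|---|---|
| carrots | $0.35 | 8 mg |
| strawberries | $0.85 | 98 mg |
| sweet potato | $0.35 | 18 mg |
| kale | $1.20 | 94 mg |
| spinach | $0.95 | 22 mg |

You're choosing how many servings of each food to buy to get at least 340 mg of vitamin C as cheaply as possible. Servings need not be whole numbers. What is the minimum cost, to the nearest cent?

Cost per mg of vitamin C: strawberries $0.0087, kale $0.0128, sweet potato $0.0194, spinach $0.0432, carrots $0.0437.
With no serving limits, use only strawberries: 340 mg / 98 mg = 3.469 servings × $0.85 = $2.95.

$2.95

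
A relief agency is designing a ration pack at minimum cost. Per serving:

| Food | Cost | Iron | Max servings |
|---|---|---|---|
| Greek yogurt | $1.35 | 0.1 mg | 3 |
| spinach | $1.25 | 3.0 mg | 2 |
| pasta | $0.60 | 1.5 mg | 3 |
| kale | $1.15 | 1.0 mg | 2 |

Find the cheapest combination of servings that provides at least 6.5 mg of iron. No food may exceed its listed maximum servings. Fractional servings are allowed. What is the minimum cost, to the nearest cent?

Cost per mg of iron: pasta $0.4000, spinach $0.4167, kale $1.1500, Greek yogurt $13.5000.
Take 3 servings of pasta: +4.5 mg iron for $1.80 (total $1.80, still need 2.0 mg).
Take 0.6667 servings of spinach: +2.0 mg iron for $0.83 (total $2.63, still need 0.0 mg).
Greedy by cheapest-per-mg is optimal for a single linear constraint, so the minimum cost is $2.63.

$2.63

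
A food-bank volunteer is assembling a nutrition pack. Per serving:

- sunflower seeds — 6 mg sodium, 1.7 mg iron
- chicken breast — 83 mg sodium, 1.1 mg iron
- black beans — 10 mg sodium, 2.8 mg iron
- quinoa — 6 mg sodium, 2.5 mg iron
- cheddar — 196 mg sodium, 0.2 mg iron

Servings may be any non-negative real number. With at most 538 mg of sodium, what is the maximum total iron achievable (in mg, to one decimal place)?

Iron per mg sodium: quinoa 0.4167, sunflower seeds 0.2833, black beans 0.28, chicken breast 0.01325, cheddar 0.00102.
With no serving limits, spend the whole sodium allowance on quinoa: 538 mg / 6 mg × 2.5 mg = 224.2 mg.

224.2 mg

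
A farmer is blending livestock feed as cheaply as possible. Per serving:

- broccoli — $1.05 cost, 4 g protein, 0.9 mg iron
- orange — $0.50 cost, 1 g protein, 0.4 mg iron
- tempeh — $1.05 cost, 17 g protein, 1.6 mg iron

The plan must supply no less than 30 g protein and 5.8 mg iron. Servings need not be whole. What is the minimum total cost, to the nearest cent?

$3.81

Check every corner: each single food scaled to meet both minima, and each pair solved so both constraints bind.
broccoli only: max(30/4, 5.8/0.9) = 7.5 servings → $7.88.
orange only: max(30/1, 5.8/0.4) = 30 servings → $15.00.
tempeh only: max(30/17, 5.8/1.6) = 3.625 servings → $3.81.
broccoli + orange: intersection lies outside the first quadrant.
broccoli + tempeh with both tight: 5.685 servings and 0.427 servings → $6.42.
orange + tempeh with both tight: 9.731 servings and 1.192 servings → $6.12.
Cheapest feasible corner: $3.81.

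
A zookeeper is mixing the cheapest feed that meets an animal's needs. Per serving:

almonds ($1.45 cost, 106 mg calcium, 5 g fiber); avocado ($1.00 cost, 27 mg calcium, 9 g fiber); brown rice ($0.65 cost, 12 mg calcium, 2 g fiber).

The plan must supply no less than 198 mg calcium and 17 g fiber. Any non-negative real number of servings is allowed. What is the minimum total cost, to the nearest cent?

Two binding constraints pin down two serving amounts, so the optimal mix uses at most two foods. The candidates are each food alone (scaled to the tighter of calcium/fiber) and each pair with both constraints tight.
almonds only: max(198/106, 17/5) = 3.4 servings → $4.93.
avocado only: max(198/27, 17/9) = 7.333 servings → $7.33.
brown rice only: max(198/12, 17/2) = 16.5 servings → $10.72.
almonds + avocado with both tight: 1.615 servings and 0.9915 servings → $3.33.
almonds + brown rice with both tight: 1.263 servings and 5.342 servings → $5.30.
avocado + brown rice: intersection lies outside the first quadrant.
So the least-cost plan costs $3.33.

$3.33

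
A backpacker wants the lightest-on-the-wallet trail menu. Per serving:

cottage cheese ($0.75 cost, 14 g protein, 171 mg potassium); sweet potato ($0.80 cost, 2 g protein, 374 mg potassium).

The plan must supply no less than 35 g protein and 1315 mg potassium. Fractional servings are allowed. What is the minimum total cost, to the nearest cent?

A basic optimal solution has at most two foods positive. Try each food alone and each pair with both targets met exactly.
cottage cheese only: max(35/14, 1315/171) = 7.69 servings → $5.77.
sweet potato only: max(35/2, 1315/374) = 17.5 servings → $14.00.
cottage cheese + sweet potato with both tight: 2.137 servings and 2.539 servings → $3.63.
Cheapest feasible corner: $3.63.

$3.63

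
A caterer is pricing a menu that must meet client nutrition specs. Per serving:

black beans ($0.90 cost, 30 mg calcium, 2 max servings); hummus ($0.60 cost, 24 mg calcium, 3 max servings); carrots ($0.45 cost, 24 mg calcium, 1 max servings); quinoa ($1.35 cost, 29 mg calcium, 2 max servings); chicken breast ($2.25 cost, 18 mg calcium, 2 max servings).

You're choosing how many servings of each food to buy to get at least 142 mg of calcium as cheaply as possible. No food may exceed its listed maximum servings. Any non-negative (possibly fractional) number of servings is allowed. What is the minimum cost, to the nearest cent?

Cost per mg of calcium: carrots $0.0187, hummus $0.0250, black beans $0.0300, quinoa $0.0466, chicken breast $0.1250.
Take 1 serving of carrots: +24.0 mg calcium for $0.45 (total $0.45, still need 118.0 mg).
Take 3 servings of hummus: +72.0 mg calcium for $1.80 (total $2.25, still need 46.0 mg).
Take 1.533 servings of black beans: +46.0 mg calcium for $1.38 (total $3.63, still need 0.0 mg).
Greedy by cheapest-per-mg is optimal for a single linear constraint, so the minimum cost is $3.63.

$3.63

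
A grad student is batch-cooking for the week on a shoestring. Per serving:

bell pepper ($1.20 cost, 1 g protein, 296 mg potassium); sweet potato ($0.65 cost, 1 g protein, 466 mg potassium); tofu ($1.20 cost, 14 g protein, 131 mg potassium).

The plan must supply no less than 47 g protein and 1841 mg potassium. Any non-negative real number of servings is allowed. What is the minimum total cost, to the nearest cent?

Compare the cost at each extreme point of the feasible region.
bell pepper only: max(47/1, 1841/296) = 47 servings → $56.40.
sweet potato only: max(47/1, 1841/466) = 47 servings → $30.55.
tofu only: max(47/14, 1841/131) = 14.05 servings → $16.86.
bell pepper + sweet potato: the both-tight solution has a negative serving — not a feasible corner.
bell pepper + tofu with both tight: 4.888 servings and 3.008 servings → $9.48.
sweet potato + tofu with both tight: 3.069 servings and 3.138 servings → $5.76.
The minimum over all feasible corners is $5.76.

$5.76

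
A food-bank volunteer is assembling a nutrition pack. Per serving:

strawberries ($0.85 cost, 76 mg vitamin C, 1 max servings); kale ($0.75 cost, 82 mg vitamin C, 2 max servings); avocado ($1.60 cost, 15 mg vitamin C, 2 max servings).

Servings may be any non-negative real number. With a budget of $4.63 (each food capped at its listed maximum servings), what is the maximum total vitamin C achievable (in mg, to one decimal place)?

261.4 mg

Vitamin C per dollar: kale 109.3, strawberries 89.41, avocado 9.375.
Take 2 servings of kale: spends $1.50, +164.0 mg vitamin C (running total 164.0 mg).
Take 1 serving of strawberries: spends $0.85, +76.0 mg vitamin C (running total 240.0 mg).
Take 1.425 servings of avocado: spends $2.28, +21.4 mg vitamin C (running total 261.4 mg).
Greedy by best ratio exhausts the cost allowance optimally: 261.4 mg.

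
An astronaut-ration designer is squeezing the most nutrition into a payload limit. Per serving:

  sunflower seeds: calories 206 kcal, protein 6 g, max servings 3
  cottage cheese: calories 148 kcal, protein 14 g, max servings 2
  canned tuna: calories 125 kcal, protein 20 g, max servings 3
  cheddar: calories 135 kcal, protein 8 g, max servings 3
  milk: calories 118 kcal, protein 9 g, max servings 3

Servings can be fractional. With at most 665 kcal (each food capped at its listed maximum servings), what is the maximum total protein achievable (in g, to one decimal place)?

Protein per kcal: canned tuna 0.16, cottage cheese 0.09459, milk 0.07627, cheddar 0.05926, sunflower seeds 0.02913.
Take 3 servings of canned tuna: uses 375 kcal, +60.0 g protein (running total 60.0 g).
Take 1.959 servings of cottage cheese: uses 290 kcal, +27.4 g protein (running total 87.4 g).
Greedy by best ratio exhausts the calories allowance optimally: 87.4 g.

87.4 g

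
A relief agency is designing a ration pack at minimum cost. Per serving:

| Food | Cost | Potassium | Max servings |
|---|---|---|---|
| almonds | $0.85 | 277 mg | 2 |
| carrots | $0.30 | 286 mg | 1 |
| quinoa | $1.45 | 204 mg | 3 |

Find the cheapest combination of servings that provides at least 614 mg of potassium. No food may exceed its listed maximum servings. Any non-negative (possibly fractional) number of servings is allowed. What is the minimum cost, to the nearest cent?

Cost per mg of potassium: carrots $0.0010, almonds $0.0031, quinoa $0.0071.
Take 1 serving of carrots: +286.0 mg potassium for $0.30 (total $0.30, still need 328.0 mg).
Take 1.184 servings of almonds: +328.0 mg potassium for $1.01 (total $1.31, still need 0.0 mg).
Filling from the cheapest source first is optimal under one linear minimum: $1.31.

$1.31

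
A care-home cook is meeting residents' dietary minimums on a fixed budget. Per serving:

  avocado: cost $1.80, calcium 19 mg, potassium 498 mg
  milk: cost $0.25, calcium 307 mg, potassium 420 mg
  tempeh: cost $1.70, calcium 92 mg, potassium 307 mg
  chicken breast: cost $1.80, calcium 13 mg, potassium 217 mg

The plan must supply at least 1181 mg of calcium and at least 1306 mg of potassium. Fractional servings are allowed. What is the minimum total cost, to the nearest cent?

$0.96

At the optimum either one food covers both requirements or two foods hit both targets exactly; no other combination can be cheaper.
avocado only: max(1181/19, 1306/498) = 62.16 servings → $111.88.
milk only: max(1181/307, 1306/420) = 3.847 servings → $0.96.
tempeh only: max(1181/92, 1306/307) = 12.84 servings → $21.82.
chicken breast only: max(1181/13, 1306/217) = 90.85 servings → $163.52.
avocado + milk with both targets exact would need a negative amount; discard.
avocado + tempeh with both targets exact would need a negative amount; discard.
avocado + chicken breast: intersection lies outside the first quadrant.
milk + tempeh with both targets exact would need a negative amount; discard.
milk + chicken breast: intersection lies outside the first quadrant.
tempeh + chicken breast: the both-tight solution has a negative serving — not a feasible corner.
Cheapest feasible corner: $0.96.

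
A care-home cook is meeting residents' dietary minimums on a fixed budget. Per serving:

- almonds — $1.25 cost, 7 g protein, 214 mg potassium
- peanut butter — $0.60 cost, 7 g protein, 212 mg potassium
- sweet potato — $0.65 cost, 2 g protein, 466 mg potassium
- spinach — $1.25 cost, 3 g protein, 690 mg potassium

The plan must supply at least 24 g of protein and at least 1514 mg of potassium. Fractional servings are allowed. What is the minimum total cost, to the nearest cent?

$2.99

Two binding constraints pin down two serving amounts, so the optimal mix uses at most two foods. The candidates are each food alone (scaled to the tighter of protein/potassium) and each pair with both constraints tight.
almonds only: max(24/7, 1514/214) = 7.075 servings → $8.84.
peanut butter only: max(24/7, 1514/212) = 7.142 servings → $4.28.
sweet potato only: max(24/2, 1514/466) = 12 servings → $7.80.
spinach only: max(24/3, 1514/690) = 8 servings → $10.00.
almonds + peanut butter: intersection lies outside the first quadrant.
almonds + sweet potato with both tight: 2.878 servings and 1.927 servings → $4.85.
almonds + spinach with both tight: 2.87 servings and 1.304 servings → $5.22.
peanut butter + sweet potato with both tight: 2.874 servings and 1.942 servings → $2.99.
peanut butter + spinach with both tight: 2.866 servings and 1.314 servings → $3.36.
sweet potato + spinach with both targets exact would need a negative amount; discard.
The minimum over all feasible corners is $2.99.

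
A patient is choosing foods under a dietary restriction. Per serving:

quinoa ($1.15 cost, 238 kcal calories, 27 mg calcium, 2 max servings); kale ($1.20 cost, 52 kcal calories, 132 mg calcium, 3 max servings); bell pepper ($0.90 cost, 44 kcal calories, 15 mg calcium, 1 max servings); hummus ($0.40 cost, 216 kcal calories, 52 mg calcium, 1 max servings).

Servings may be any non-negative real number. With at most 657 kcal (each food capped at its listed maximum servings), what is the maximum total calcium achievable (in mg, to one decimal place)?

490.3 mg

Calcium per kcal: kale 2.538, bell pepper 0.3409, hummus 0.2407, quinoa 0.1134.
Take 3 servings of kale: uses 156 kcal, +396.0 mg calcium (running total 396.0 mg).
Take 1 serving of bell pepper: uses 44 kcal, +15.0 mg calcium (running total 411.0 mg).
Take 1 serving of hummus: uses 216 kcal, +52.0 mg calcium (running total 463.0 mg).
Take 1.013 servings of quinoa: uses 241 kcal, +27.3 mg calcium (running total 490.3 mg).
Greedy by best ratio exhausts the calories allowance optimally: 490.3 mg.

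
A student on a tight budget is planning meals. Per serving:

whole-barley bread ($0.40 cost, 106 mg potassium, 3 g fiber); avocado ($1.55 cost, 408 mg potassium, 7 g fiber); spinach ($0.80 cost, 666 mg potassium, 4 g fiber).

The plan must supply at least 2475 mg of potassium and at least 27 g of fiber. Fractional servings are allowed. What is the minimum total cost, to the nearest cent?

$4.37

whole-barley bread only: max(2475/106, 27/3) = 23.35 servings → $9.34.
avocado only: max(2475/408, 27/7) = 6.066 servings → $9.40.
spinach only: max(2475/666, 27/4) = 6.75 servings → $5.40.
whole-barley bread + avocado with both targets exact would need a negative amount; discard.
whole-barley bread + spinach with both tight: 5.135 servings and 2.899 servings → $4.37.
avocado + spinach with both tight: 2.667 servings and 2.082 servings → $5.80.
The minimum over all feasible corners is $4.37.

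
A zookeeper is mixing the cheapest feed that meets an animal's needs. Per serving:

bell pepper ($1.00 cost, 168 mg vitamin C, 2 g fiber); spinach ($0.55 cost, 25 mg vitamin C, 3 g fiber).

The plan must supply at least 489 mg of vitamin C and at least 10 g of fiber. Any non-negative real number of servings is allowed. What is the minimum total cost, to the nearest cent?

An LP optimum is at a vertex; with two nutrient constraints at most two foods are used. Check each candidate.
bell pepper only: max(489/168, 10/2) = 5 servings → $5.00.
spinach only: max(489/25, 10/3) = 19.56 servings → $10.76.
bell pepper + spinach with both tight: 2.681 servings and 1.546 servings → $3.53.
So the least-cost plan costs $3.53.

$3.53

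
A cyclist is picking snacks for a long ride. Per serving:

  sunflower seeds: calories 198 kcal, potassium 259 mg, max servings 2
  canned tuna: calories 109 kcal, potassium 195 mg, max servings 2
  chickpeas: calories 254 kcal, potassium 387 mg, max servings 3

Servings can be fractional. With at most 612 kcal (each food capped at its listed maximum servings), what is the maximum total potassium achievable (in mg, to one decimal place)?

Potassium per kcal: canned tuna 1.789, chickpeas 1.524, sunflower seeds 1.308.
Take 2 servings of canned tuna: uses 218 kcal, +390.0 mg potassium (running total 390.0 mg).
Take 1.551 servings of chickpeas: uses 394 kcal, +600.3 mg potassium (running total 990.3 mg).
Greedy by best ratio exhausts the calories allowance optimally: 990.3 mg.

990.3 mg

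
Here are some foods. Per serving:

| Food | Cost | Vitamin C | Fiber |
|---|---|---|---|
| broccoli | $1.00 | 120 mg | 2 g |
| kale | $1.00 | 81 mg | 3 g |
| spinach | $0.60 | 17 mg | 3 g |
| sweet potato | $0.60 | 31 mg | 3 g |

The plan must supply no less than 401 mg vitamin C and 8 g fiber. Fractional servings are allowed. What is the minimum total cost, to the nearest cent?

$3.52

With two linear requirements the optimum uses one or two foods; enumerate the corners.
broccoli only: max(401/120, 8/2) = 4 servings → $4.00.
kale only: max(401/81, 8/3) = 4.951 servings → $4.95.
spinach only: max(401/17, 8/3) = 23.59 servings → $14.15.
sweet potato only: max(401/31, 8/3) = 12.94 servings → $7.76.
broccoli + kale with both tight: 2.803 servings and 0.798 servings → $3.60.
broccoli + spinach with both tight: 3.273 servings and 0.4847 servings → $3.56.
broccoli + sweet potato with both tight: 3.205 servings and 0.5302 servings → $3.52.
kale + spinach with both targets exact would need a negative amount; discard.
kale + sweet potato: intersection lies outside the first quadrant.
spinach + sweet potato with both targets exact would need a negative amount; discard.
So the least-cost plan costs $3.52.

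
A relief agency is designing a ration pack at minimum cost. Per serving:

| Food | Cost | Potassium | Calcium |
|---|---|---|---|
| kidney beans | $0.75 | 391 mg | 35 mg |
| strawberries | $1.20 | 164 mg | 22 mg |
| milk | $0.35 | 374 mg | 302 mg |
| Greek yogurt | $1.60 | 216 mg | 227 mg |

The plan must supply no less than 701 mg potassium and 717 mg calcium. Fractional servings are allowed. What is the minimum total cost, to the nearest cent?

$0.83

At the optimum either one food covers both requirements or two foods hit both targets exactly; no other combination can be cheaper.
kidney beans only: max(701/391, 717/35) = 20.49 servings → $15.36.
strawberries only: max(701/164, 717/22) = 32.59 servings → $39.11.
milk only: max(701/374, 717/302) = 2.374 servings → $0.83.
Greek yogurt only: max(701/216, 717/227) = 3.245 servings → $5.19.
kidney beans + strawberries: the both-tight solution has a negative serving — not a feasible corner.
kidney beans + milk: the both-tight solution has a negative serving — not a feasible corner.
kidney beans + Greek yogurt with both tight: 0.0524 servings and 3.151 servings → $5.08.
strawberries + milk: the both-tight solution has a negative serving — not a feasible corner.
strawberries + Greek yogurt with both tight: 0.131 servings and 3.146 servings → $5.19.
milk + Greek yogurt with both tight: 0.2164 servings and 2.871 servings → $4.67.
Cheapest feasible corner: $0.83.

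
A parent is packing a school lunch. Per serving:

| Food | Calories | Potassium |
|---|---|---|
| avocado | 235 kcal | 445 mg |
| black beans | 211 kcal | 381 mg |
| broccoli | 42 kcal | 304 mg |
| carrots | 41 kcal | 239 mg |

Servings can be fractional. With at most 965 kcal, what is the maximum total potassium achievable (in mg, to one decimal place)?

Potassium per kcal: broccoli 7.238, carrots 5.829, avocado 1.894, black beans 1.806.
With no serving limits, spend the whole calories allowance on broccoli: 965 kcal / 42 kcal × 304 mg = 6984.8 mg.

6984.8 mg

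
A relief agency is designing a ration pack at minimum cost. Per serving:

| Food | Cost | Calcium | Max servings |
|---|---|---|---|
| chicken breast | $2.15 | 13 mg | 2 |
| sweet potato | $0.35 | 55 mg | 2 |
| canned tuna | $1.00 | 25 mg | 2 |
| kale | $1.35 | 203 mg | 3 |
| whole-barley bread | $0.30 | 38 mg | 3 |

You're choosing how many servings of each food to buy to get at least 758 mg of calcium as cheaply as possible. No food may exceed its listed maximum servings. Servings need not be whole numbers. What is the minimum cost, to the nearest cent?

Cost per mg of calcium: sweet potato $0.0064, kale $0.0067, whole-barley bread $0.0079, canned tuna $0.0400, chicken breast $0.1654.
Take 2 servings of sweet potato: +110.0 mg calcium for $0.70 (total $0.70, still need 648.0 mg).
Take 3 servings of kale: +609.0 mg calcium for $4.05 (total $4.75, still need 39.0 mg).
Take 1.026 servings of whole-barley bread: +39.0 mg calcium for $0.31 (total $5.06, still need 0.0 mg).
Filling from the cheapest source first is optimal under one linear minimum: $5.06.

$5.06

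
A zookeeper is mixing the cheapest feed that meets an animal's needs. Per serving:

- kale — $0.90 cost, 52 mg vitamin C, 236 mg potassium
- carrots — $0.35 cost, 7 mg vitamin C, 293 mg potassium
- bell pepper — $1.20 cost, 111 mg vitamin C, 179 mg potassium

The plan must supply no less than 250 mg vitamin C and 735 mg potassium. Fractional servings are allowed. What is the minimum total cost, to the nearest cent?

Compare the cost at each extreme point of the feasible region.
kale only: max(250/52, 735/236) = 4.808 servings → $4.33.
carrots only: max(250/7, 735/293) = 35.71 servings → $12.50.
bell pepper only: max(250/111, 735/179) = 4.106 servings → $4.93.
kale + carrots: intersection lies outside the first quadrant.
kale + bell pepper with both tight: 2.181 servings and 1.23 servings → $3.44.
carrots + bell pepper with both tight: 1.178 servings and 2.178 servings → $3.03.
Cheapest feasible corner: $3.03.

$3.03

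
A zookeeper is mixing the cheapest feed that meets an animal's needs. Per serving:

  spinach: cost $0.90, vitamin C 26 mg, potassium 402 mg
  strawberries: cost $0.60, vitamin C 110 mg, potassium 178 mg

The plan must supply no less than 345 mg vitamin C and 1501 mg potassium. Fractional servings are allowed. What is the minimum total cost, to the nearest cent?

$3.87

This is a tiny linear program; its minimum lies at a vertex of the feasible set. List the vertices and price them.
spinach only: max(345/26, 1501/402) = 13.27 servings → $11.94.
strawberries only: max(345/110, 1501/178) = 8.433 servings → $5.06.
spinach + strawberries with both tight: 2.619 servings and 2.517 servings → $3.87.
The minimum over all feasible corners is $3.87.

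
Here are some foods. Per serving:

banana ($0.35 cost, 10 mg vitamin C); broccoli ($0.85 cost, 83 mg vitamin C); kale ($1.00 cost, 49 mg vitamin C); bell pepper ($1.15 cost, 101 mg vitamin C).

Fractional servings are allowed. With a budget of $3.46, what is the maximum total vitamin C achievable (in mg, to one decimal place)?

Vitamin C per dollar: broccoli 97.65, bell pepper 87.83, kale 49, banana 28.57.
With no serving limits, spend the whole cost allowance on broccoli: $3.46 / $0.85 × 83 mg = 337.9 mg.

337.9 mg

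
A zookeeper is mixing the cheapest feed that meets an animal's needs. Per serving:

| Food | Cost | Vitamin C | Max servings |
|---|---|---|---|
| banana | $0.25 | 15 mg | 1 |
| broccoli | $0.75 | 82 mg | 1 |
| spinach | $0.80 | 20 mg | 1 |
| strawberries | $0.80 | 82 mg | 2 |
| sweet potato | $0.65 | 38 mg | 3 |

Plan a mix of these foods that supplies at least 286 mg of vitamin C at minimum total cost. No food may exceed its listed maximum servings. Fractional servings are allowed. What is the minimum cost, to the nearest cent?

$3.03

Cost per mg of vitamin C: broccoli $0.0091, strawberries $0.0098, banana $0.0167, sweet potato $0.0171, spinach $0.0400.
Take 1 serving of broccoli: +82.0 mg vitamin C for $0.75 (total $0.75, still need 204.0 mg).
Take 2 servings of strawberries: +164.0 mg vitamin C for $1.60 (total $2.35, still need 40.0 mg).
Take 1 serving of banana: +15.0 mg vitamin C for $0.25 (total $2.60, still need 25.0 mg).
Take 0.6579 servings of sweet potato: +25.0 mg vitamin C for $0.43 (total $3.03, still need 0.0 mg).
Filling from the cheapest source first is optimal under one linear minimum: $3.03.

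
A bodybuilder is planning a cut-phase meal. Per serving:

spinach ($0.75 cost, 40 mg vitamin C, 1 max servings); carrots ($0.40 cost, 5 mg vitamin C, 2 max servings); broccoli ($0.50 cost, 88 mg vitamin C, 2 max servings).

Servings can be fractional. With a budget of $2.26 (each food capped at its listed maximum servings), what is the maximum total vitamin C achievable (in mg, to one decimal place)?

Vitamin C per dollar: broccoli 176, spinach 53.33, carrots 12.5.
Take 2 servings of broccoli: spends $1.00, +176.0 mg vitamin C (running total 176.0 mg).
Take 1 serving of spinach: spends $0.75, +40.0 mg vitamin C (running total 216.0 mg).
Take 1.275 servings of carrots: spends $0.51, +6.4 mg vitamin C (running total 222.4 mg).
Filling greedily by vitamin C-per-dollar is optimal for one linear limit, giving 222.4 mg.

222.4 mg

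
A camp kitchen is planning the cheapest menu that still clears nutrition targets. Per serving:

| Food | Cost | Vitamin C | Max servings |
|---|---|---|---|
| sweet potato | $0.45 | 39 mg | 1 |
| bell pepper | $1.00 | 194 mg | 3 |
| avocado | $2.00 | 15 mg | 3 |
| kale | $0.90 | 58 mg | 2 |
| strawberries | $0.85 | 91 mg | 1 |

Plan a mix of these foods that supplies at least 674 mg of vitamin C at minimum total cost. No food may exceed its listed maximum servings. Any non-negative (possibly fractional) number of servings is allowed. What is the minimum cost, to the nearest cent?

$3.86

Cost per mg of vitamin C: bell pepper $0.0052, strawberries $0.0093, sweet potato $0.0115, kale $0.0155, avocado $0.1333.
Take 3 servings of bell pepper: +582.0 mg vitamin C for $3.00 (total $3.00, still need 92.0 mg).
Take 1 serving of strawberries: +91.0 mg vitamin C for $0.85 (total $3.85, still need 1.0 mg).
Take 0.02564 servings of sweet potato: +1.0 mg vitamin C for $0.01 (total $3.86, still need 0.0 mg).
Filling from the cheapest source first is optimal under one linear minimum: $3.86.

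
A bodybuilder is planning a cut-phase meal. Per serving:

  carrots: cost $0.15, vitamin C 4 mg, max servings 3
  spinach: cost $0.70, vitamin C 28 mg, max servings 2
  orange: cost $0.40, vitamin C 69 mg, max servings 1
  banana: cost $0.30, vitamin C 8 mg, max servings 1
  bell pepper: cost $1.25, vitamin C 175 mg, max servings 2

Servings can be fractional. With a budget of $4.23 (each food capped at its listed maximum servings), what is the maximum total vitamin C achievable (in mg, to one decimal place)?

Vitamin C per dollar: orange 172.5, bell pepper 140, spinach 40, carrots 26.67, banana 26.67.
Take 1 serving of orange: spends $0.40, +69.0 mg vitamin C (running total 69.0 mg).
Take 2 servings of bell pepper: spends $2.50, +350.0 mg vitamin C (running total 419.0 mg).
Take 1.9 servings of spinach: spends $1.33, +53.2 mg vitamin C (running total 472.2 mg).
Filling greedily by vitamin C-per-dollar is optimal for one linear limit, giving 472.2 mg.

472.2 mg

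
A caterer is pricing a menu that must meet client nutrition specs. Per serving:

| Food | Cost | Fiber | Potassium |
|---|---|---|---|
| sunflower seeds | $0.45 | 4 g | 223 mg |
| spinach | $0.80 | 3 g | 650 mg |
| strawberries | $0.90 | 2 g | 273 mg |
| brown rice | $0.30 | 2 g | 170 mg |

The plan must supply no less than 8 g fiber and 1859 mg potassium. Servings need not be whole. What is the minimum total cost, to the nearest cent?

Two binding constraints pin down two serving amounts, so the optimal mix uses at most two foods. The candidates are each food alone (scaled to the tighter of fiber/potassium) and each pair with both constraints tight.
sunflower seeds only: max(8/4, 1859/223) = 8.336 servings → $3.75.
spinach only: max(8/3, 1859/650) = 2.86 servings → $2.29.
strawberries only: max(8/2, 1859/273) = 6.81 servings → $6.13.
brown rice only: max(8/2, 1859/170) = 10.94 servings → $3.28.
sunflower seeds + spinach: intersection lies outside the first quadrant.
sunflower seeds + strawberries: the both-tight solution has a negative serving — not a feasible corner.
sunflower seeds + brown rice: intersection lies outside the first quadrant.
spinach + strawberries: the both-tight solution has a negative serving — not a feasible corner.
spinach + brown rice: intersection lies outside the first quadrant.
strawberries + brown rice with both targets exact would need a negative amount; discard.
Cheapest feasible corner: $2.29.

$2.29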